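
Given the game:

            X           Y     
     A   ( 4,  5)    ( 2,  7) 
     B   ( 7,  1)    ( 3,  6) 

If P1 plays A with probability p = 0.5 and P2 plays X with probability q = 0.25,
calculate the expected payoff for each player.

E[P1] = 3.25, E[P2] = 5.625

Work:
E[P1] = p·q·π₁(A,X) + p·(1-q)·π₁(A,Y) + (1-p)·q·π₁(B,X) + (1-p)·(1-q)·π₁(B,Y)
= 0.5·0.25·4 + 0.5·0.75·2 + 0.5·0.25·7 + 0.5·0.75·3
= 3.25

E[P2] = 5.625 (similar calculation)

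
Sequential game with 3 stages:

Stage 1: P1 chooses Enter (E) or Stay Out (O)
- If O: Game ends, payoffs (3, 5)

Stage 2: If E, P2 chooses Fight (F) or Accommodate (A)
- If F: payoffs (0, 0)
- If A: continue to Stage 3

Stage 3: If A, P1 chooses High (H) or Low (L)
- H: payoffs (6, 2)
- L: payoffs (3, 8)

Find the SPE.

SPE: (E, A, H); Outcome (6, 2)

Work:
Stage 3: P1 chooses H (6 vs 3)
Stage 2: P2: F->0, A->2 (anticipating H). Choose A
Stage 1: P1: O->3, E->6 (anticipating A, H). Choose E
SPE path: E -> A -> H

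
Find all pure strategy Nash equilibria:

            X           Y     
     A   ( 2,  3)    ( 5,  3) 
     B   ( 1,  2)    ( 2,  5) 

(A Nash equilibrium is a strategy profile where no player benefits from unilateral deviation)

Nash equilibrium: (A, X), (A, Y)

Work:
Best responses:
  P1 vs X: payoffs [2, 1] → best response A (payoff 2)
  P1 vs Y: payoffs [5, 2] → best response A (payoff 5)
  P2 vs A: payoffs [3, 3] → best response X/Y (payoff 3)
  P2 vs B: payoffs [2, 5] → best response Y (payoff 5)
Mutual best responses: (A,X), (A,Y) → Nash equilibria.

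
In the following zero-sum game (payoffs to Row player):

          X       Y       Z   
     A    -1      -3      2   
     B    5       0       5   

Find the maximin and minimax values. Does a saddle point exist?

Maximin = 0, Minimax = 0, Saddle: True

Work:
Row minimums: [-3, 0] → maximin = 0
Column maximums: [5, 0, 5] → minimax = 0
Saddle point exists! Game value = 0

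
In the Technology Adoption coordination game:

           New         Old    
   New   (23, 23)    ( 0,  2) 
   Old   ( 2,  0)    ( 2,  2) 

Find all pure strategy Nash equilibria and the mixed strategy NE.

Pure NE: (New, New) and (Old, Old); Mixed NE: p = 0.087, q = 0.087

Work:
Check pure NE:
(New, New): (23, 23) - no unilateral deviation beneficial
(Old, Old): (2, 2) - no unilateral deviation beneficial
Mixed NE: P1 plays New with p = 0.087, P2 plays New with q = 0.087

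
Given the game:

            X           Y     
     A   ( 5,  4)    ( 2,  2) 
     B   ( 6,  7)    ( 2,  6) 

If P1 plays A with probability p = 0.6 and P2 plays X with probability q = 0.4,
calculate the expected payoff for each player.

E[P1] = 3.36, E[P2] = 4.24

Work:
E[P1] = p·q·π₁(A,X) + p·(1-q)·π₁(A,Y) + (1-p)·q·π₁(B,X) + (1-p)·(1-q)·π₁(B,Y)
= 0.6·0.4·5 + 0.6·0.6·2 + 0.4·0.4·6 + 0.4·0.6·2
= 3.36

E[P2] = 4.24 (similar calculation)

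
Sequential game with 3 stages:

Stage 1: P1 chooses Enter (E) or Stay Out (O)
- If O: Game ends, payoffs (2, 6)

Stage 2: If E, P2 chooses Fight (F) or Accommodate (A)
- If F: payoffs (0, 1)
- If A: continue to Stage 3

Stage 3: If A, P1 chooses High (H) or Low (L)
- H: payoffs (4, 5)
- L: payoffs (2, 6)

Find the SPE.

SPE: (E, A, H); Outcome (4, 5)

Work:
Stage 3: P1 chooses H (4 vs 2)
Stage 2: P2: F->1, A->5 (anticipating H). Choose A
Stage 1: P1: O->2, E->4 (anticipating A, H). Choose E
SPE path: E -> A -> H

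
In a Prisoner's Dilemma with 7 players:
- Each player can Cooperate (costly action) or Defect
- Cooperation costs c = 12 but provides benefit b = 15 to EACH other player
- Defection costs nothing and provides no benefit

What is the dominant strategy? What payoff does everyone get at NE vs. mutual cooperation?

Dominant: Defect; NE payoff = 0; Coop payoff = 78

Work:
Defect dominates (saves cost c = 12, benefit to others is external)
NE: All defect → everyone gets 0
If all cooperate: each receives (6)×15 - 12 = 78
Social dilemma: 78 > 0 but NE gives 0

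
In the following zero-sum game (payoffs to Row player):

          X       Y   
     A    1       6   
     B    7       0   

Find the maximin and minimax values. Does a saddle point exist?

Maximin = 1, Minimax = 6, Saddle: False

Work:
Row minimums: [1, 0] → maximin = 1
Column maximums: [7, 6] → minimax = 6
No saddle point (maximin ≠ minimax). Mixed strategy needed.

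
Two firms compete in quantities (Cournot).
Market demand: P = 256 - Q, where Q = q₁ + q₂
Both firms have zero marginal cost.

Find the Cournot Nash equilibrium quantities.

q₁* = q₂* = 85.33; P* = 85.33

Work:
Profit: π_i = P·q_i = (a - q_i - q_j)·q_i
FOC: ∂π_i/∂q_i = a - 2q_i - q_j = 0
Reaction function: q_i = (256 - q_j)/2
Symmetry: q* = 256/3 = 85.33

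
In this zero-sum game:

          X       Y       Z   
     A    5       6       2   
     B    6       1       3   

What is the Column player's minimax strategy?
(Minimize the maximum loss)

Column should play Z, value = 3

Work:
Column player minimizes Row's maximum payoff:
Column X: max payoff to Row = 6
Column Y: max payoff to Row = 6
Column Z: max payoff to Row = 3
Minimum is 3, achieved by column Z.
Minimax strategy: Z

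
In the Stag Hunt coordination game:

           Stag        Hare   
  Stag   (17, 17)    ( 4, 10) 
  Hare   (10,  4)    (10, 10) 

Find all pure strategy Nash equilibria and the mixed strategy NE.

Pure NE: (Stag, Stag) and (Hare, Hare); Mixed NE: p = 0.4615, q = 0.4615

Work:
Check pure NE:
(Stag, Stag): (17, 17) - no unilateral deviation beneficial
(Hare, Hare): (10, 10) - no unilateral deviation beneficial
Mixed NE: P1 plays Stag with p = 0.4615, P2 plays Stag with q = 0.4615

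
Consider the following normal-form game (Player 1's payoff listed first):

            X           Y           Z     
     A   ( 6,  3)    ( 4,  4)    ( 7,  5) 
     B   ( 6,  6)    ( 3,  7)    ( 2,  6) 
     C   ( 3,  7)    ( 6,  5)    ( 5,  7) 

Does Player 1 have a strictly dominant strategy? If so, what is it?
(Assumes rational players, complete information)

No strictly dominant strategy exists for Player 1

Work:
A strategy strictly dominates another if it gives a strictly higher payoff against every opponent action. Compare each pair of P1's strategies column-by-column:
  A vs B: [6 vs 6, 4 vs 3, 7 vs 2] → A does not strictly dominate B (column X: 6 ≤ 6)
  A vs C: [6 vs 3, 4 vs 6, 7 vs 5] → A does not strictly dominate C (column Y: 4 ≤ 6)
  B vs A: [6 vs 6, 3 vs 4, 2 vs 7] → B does not strictly dominate A (column X: 6 ≤ 6)
  B vs C: [6 vs 3, 3 vs 6, 2 vs 5] → B does not strictly dominate C (column Y: 3 ≤ 6)
  C vs A: [3 vs 6, 6 vs 4, 5 vs 7] → C does not strictly dominate A (column X: 3 ≤ 6)
  C vs B: [3 vs 6, 6 vs 3, 5 vs 2] → C does not strictly dominate B (column X: 3 ≤ 6)
No single strategy strictly dominates all others → no strictly dominant strategy.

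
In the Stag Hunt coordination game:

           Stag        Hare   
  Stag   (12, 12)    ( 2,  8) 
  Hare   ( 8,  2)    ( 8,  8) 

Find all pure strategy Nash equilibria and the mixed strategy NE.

Pure NE: (Stag, Stag) and (Hare, Hare); Mixed NE: p = 0.6, q = 0.6

Work:
Check pure NE:
(Stag, Stag): (12, 12) - no unilateral deviation beneficial
(Hare, Hare): (8, 8) - no unilateral deviation beneficial
Mixed NE: P1 plays Stag with p = 0.6, P2 plays Stag with q = 0.6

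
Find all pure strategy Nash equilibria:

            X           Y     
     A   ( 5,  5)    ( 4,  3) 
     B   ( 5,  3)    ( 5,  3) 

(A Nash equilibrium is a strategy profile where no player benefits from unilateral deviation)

Nash equilibrium: (A, X), (B, X), (B, Y)

Work:
Best responses:
  P1 vs X: payoffs [5, 5] → best response A/B (payoff 5)
  P1 vs Y: payoffs [4, 5] → best response B (payoff 5)
  P2 vs A: payoffs [5, 3] → best response X (payoff 5)
  P2 vs B: payoffs [3, 3] → best response X/Y (payoff 3)
Mutual best responses: (A,X), (B,X), (B,Y) → Nash equilibria.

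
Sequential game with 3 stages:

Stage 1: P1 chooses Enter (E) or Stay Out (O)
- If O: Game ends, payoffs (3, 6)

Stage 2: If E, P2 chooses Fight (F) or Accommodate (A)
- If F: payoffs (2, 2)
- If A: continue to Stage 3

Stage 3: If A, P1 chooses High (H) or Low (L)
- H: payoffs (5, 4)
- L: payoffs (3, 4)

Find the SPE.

SPE: (E, A, H); Outcome (5, 4)

Work:
Stage 3: P1 chooses H (5 vs 3)
Stage 2: P2: F->2, A->4 (anticipating H). Choose A
Stage 1: P1: O->3, E->5 (anticipating A, H). Choose E
SPE path: E -> A -> H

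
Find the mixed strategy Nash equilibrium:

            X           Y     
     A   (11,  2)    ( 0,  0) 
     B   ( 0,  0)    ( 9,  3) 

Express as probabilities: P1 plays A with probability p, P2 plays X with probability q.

p = 0.6, q = 0.45

Work:
Find probabilities that make opponent indifferent:
P2 chooses q to make P1 indifferent between A and B
P1 chooses p to make P2 indifferent between X and Y
Mixed NE: P1 plays (A: 0.6, B: 0.4), P2 plays (X: 0.45, Y: 0.55)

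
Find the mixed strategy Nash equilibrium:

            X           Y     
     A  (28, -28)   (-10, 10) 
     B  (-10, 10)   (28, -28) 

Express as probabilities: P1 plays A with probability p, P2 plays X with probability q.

p = 0.5, q = 0.5

Work:
Find probabilities that make opponent indifferent:
P2 chooses q to make P1 indifferent between A and B
P1 chooses p to make P2 indifferent between X and Y
Mixed NE: P1 plays (A: 0.5, B: 0.5), P2 plays (X: 0.5, Y: 0.5)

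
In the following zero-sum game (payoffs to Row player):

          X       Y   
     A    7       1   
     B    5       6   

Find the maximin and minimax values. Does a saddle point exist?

Maximin = 5, Minimax = 6, Saddle: False

Work:
Row minimums: [1, 5] → maximin = 5
Column maximums: [7, 6] → minimax = 6
No saddle point (maximin ≠ minimax). Mixed strategy needed.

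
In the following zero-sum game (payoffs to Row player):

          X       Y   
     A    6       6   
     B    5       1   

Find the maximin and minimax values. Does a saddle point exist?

Maximin = 6, Minimax = 6, Saddle: True

Work:
Row minimums: [6, 1] → maximin = 6
Column maximums: [6, 6] → minimax = 6
Saddle point exists! Game value = 6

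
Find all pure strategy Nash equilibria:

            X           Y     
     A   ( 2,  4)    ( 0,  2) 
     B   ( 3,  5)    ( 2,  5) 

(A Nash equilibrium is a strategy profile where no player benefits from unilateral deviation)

Nash equilibrium: (B, X), (B, Y)

Work:
Best responses:
  P1 vs X: payoffs [2, 3] → best response B (payoff 3)
  P1 vs Y: payoffs [0, 2] → best response B (payoff 2)
  P2 vs A: payoffs [4, 2] → best response X (payoff 4)
  P2 vs B: payoffs [5, 5] → best response X/Y (payoff 5)
Mutual best responses: (B,X), (B,Y) → Nash equilibria.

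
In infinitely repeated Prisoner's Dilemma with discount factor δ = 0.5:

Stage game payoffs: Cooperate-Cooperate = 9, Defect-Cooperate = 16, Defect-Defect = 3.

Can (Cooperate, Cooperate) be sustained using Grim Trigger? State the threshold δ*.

δ* = 0.5385; since δ = 0.5 < 0.5385, cooperation cannot be sustained

Work:
For Grim Trigger:
Cooperate forever: 9/(1-δ)
Defect then punished: 16 + 3·δ/(1-δ)
Need: 9/(1-δ) ≥ 16 + 3·δ/(1-δ)
Solving: δ ≥ (T-R)/(T-P) = (16-9)/(16-3) = 0.5385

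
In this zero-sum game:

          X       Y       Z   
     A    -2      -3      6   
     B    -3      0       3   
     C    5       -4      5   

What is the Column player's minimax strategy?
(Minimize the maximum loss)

Column should play Y, value = 0

Work:
Column player minimizes Row's maximum payoff:
Column X: max payoff to Row = 5
Column Y: max payoff to Row = 0
Column Z: max payoff to Row = 6
Minimum is 0, achieved by column Y.
Minimax strategy: Y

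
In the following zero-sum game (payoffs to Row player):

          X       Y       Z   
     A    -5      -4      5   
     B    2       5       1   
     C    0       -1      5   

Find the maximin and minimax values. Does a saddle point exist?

Maximin = 1, Minimax = 2, Saddle: False

Work:
Row minimums: [-5, 1, -1] → maximin = 1
Column maximums: [2, 5, 5] → minimax = 2
No saddle point (maximin ≠ minimax). Mixed strategy needed.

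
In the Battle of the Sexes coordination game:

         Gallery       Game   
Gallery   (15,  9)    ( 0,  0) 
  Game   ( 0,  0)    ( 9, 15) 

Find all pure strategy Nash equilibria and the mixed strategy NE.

Pure NE: (Gallery, Gallery) and (Game, Game); Mixed NE: p = 0.625, q = 0.375

Work:
Check pure NE:
(Gallery, Gallery): (15, 9) - no unilateral deviation beneficial
(Game, Game): (9, 15) - no unilateral deviation beneficial
Mixed NE: P1 plays Gallery with p = 0.625, P2 plays Gallery with q = 0.375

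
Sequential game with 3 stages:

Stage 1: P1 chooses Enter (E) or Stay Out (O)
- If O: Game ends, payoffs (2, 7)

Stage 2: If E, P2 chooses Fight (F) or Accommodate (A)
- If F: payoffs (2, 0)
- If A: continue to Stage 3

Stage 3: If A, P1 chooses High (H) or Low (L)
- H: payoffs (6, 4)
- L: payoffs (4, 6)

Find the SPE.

SPE: (E, A, H); Outcome (6, 4)

Work:
Stage 3: P1 chooses H (6 vs 4)
Stage 2: P2: F->0, A->4 (anticipating H). Choose A
Stage 1: P1: O->2, E->6 (anticipating A, H). Choose E
SPE path: E -> A -> H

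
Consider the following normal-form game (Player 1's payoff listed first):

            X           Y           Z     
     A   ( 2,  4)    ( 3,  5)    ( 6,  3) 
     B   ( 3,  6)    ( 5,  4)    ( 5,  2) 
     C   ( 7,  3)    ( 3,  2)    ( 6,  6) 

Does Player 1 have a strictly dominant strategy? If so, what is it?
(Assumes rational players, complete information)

No strictly dominant strategy exists for Player 1

Work:
A strategy strictly dominates another if it gives a strictly higher payoff against every opponent action. Compare each pair of P1's strategies column-by-column:
  A vs B: [2 vs 3, 3 vs 5, 6 vs 5] → A does not strictly dominate B (column X: 2 ≤ 3)
  A vs C: [2 vs 7, 3 vs 3, 6 vs 6] → A does not strictly dominate C (column X: 2 ≤ 7)
  B vs A: [3 vs 2, 5 vs 3, 5 vs 6] → B does not strictly dominate A (column Z: 5 ≤ 6)
  B vs C: [3 vs 7, 5 vs 3, 5 vs 6] → B does not strictly dominate C (column X: 3 ≤ 7)
  C vs A: [7 vs 2, 3 vs 3, 6 vs 6] → C does not strictly dominate A (column Y: 3 ≤ 3)
  C vs B: [7 vs 3, 3 vs 5, 6 vs 5] → C does not strictly dominate B (column Y: 3 ≤ 5)
No single strategy strictly dominates all others → no strictly dominant strategy.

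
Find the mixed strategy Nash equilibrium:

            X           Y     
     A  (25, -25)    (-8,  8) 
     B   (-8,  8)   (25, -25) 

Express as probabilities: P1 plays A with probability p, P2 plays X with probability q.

p = 0.5, q = 0.5

Work:
Find probabilities that make opponent indifferent:
P2 chooses q to make P1 indifferent between A and B
P1 chooses p to make P2 indifferent between X and Y
Mixed NE: P1 plays (A: 0.5, B: 0.5), P2 plays (X: 0.5, Y: 0.5)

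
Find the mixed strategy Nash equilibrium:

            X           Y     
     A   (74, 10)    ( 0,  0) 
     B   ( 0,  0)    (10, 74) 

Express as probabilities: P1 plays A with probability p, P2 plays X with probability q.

p = 0.881, q = 0.119

Work:
Find probabilities that make opponent indifferent:
P2 chooses q to make P1 indifferent between A and B
P1 chooses p to make P2 indifferent between X and Y
Mixed NE: P1 plays (A: 0.881, B: 0.119), P2 plays (X: 0.119, Y: 0.881)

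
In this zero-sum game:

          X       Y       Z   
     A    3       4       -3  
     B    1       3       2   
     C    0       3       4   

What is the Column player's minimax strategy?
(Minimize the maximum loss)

Column should play X, value = 3

Work:
Column player minimizes Row's maximum payoff:
Column X: max payoff to Row = 3
Column Y: max payoff to Row = 4
Column Z: max payoff to Row = 4
Minimum is 3, achieved by column X.
Minimax strategy: X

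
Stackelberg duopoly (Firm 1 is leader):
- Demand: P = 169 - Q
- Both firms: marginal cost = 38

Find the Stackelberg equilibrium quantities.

q₁* (leader) = 65.5, q₂* (follower) = 32.75

Work:
Follower's reaction: q₂ = (a - c - q₁)/2
Leader substitutes: π₁ = q₁·(a - q₁ - (a-c-q₁)/2 - c)
FOC: q₁* = (169 - 38)/2 = 65.50
Then: q₂* = (169 - 38 - 65.5)/2 = 32.75
Leader has first-mover advantage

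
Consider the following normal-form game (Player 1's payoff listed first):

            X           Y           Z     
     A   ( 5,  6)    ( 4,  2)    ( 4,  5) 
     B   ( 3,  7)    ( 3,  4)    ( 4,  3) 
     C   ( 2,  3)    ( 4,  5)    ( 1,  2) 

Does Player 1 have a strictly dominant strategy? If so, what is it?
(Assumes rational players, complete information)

No strictly dominant strategy exists for Player 1

Work:
A strategy strictly dominates another if it gives a strictly higher payoff against every opponent action. Compare each pair of P1's strategies column-by-column:
  A vs B: [5 vs 3, 4 vs 3, 4 vs 4] → A does not strictly dominate B (column Z: 4 ≤ 4)
  A vs C: [5 vs 2, 4 vs 4, 4 vs 1] → A does not strictly dominate C (column Y: 4 ≤ 4)
  B vs A: [3 vs 5, 3 vs 4, 4 vs 4] → B does not strictly dominate A (column X: 3 ≤ 5)
  B vs C: [3 vs 2, 3 vs 4, 4 vs 1] → B does not strictly dominate C (column Y: 3 ≤ 4)
  C vs A: [2 vs 5, 4 vs 4, 1 vs 4] → C does not strictly dominate A (column X: 2 ≤ 5)
  C vs B: [2 vs 3, 4 vs 3, 1 vs 4] → C does not strictly dominate B (column X: 2 ≤ 3)
No single strategy strictly dominates all others → no strictly dominant strategy.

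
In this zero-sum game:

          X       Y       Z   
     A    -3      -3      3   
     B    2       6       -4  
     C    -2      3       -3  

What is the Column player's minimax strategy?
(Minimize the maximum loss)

Column should play X, value = 2

Work:
Column player minimizes Row's maximum payoff:
Column X: max payoff to Row = 2
Column Y: max payoff to Row = 6
Column Z: max payoff to Row = 3
Minimum is 2, achieved by column X.
Minimax strategy: X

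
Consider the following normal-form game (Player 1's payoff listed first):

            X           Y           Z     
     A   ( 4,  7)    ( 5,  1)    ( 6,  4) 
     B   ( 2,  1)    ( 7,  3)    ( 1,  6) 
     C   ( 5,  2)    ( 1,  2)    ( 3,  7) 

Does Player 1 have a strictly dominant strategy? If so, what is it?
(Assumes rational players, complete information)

No strictly dominant strategy exists for Player 1

Work:
A strategy strictly dominates another if it gives a strictly higher payoff against every opponent action. Compare each pair of P1's strategies column-by-column:
  A vs B: [4 vs 2, 5 vs 7, 6 vs 1] → A does not strictly dominate B (column Y: 5 ≤ 7)
  A vs C: [4 vs 5, 5 vs 1, 6 vs 3] → A does not strictly dominate C (column X: 4 ≤ 5)
  B vs A: [2 vs 4, 7 vs 5, 1 vs 6] → B does not strictly dominate A (column X: 2 ≤ 4)
  B vs C: [2 vs 5, 7 vs 1, 1 vs 3] → B does not strictly dominate C (column X: 2 ≤ 5)
  C vs A: [5 vs 4, 1 vs 5, 3 vs 6] → C does not strictly dominate A (column Y: 1 ≤ 5)
  C vs B: [5 vs 2, 1 vs 7, 3 vs 1] → C does not strictly dominate B (column Y: 1 ≤ 7)
No single strategy strictly dominates all others → no strictly dominant strategy.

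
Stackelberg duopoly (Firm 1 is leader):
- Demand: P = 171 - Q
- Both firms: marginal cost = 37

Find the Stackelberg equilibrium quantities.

q₁* (leader) = 67.0, q₂* (follower) = 33.5

Work:
Follower's reaction: q₂ = (a - c - q₁)/2
Leader substitutes: π₁ = q₁·(a - q₁ - (a-c-q₁)/2 - c)
FOC: q₁* = (171 - 37)/2 = 67.00
Then: q₂* = (171 - 37 - 67.0)/2 = 33.50
Leader has first-mover advantage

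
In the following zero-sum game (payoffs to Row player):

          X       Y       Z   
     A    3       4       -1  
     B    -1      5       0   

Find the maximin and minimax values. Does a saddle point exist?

Maximin = -1, Minimax = 0, Saddle: False

Work:
Row minimums: [-1, -1] → maximin = -1
Column maximums: [3, 5, 0] → minimax = 0
No saddle point (maximin ≠ minimax). Mixed strategy needed.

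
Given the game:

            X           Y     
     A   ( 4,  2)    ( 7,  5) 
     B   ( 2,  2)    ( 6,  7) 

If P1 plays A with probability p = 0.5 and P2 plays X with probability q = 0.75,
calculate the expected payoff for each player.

E[P1] = 3.875, E[P2] = 3.0

Work:
E[P1] = p·q·π₁(A,X) + p·(1-q)·π₁(A,Y) + (1-p)·q·π₁(B,X) + (1-p)·(1-q)·π₁(B,Y)
= 0.5·0.75·4 + 0.5·0.25·7 + 0.5·0.75·2 + 0.5·0.25·6
= 3.875

E[P2] = 3.0 (similar calculation)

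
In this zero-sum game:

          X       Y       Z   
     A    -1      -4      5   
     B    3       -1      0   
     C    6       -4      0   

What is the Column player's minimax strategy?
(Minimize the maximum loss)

Column should play Y, value = -1

Work:
Column player minimizes Row's maximum payoff:
Column X: max payoff to Row = 6
Column Y: max payoff to Row = -1
Column Z: max payoff to Row = 5
Minimum is -1, achieved by column Y.
Minimax strategy: Y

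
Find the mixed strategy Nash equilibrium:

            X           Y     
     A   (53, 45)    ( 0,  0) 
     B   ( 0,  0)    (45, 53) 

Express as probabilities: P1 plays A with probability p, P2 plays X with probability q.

p = 0.5408, q = 0.4592

Work:
Find probabilities that make opponent indifferent:
P2 chooses q to make P1 indifferent between A and B
P1 chooses p to make P2 indifferent between X and Y
Mixed NE: P1 plays (A: 0.5408, B: 0.4592), P2 plays (X: 0.4592, Y: 0.5408)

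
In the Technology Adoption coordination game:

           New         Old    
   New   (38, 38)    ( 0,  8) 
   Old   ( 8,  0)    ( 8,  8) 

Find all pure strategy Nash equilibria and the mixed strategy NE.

Pure NE: (New, New) and (Old, Old); Mixed NE: p = 0.2105, q = 0.2105

Work:
Check pure NE:
(New, New): (38, 38) - no unilateral deviation beneficial
(Old, Old): (8, 8) - no unilateral deviation beneficial
Mixed NE: P1 plays New with p = 0.2105, P2 plays New with q = 0.2105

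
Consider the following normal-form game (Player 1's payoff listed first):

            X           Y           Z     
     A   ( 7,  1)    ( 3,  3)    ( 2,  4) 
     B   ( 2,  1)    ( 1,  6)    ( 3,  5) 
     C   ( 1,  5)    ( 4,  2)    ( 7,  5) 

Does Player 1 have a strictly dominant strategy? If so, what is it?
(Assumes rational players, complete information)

No strictly dominant strategy exists for Player 1

Work:
A strategy strictly dominates another if it gives a strictly higher payoff against every opponent action. Compare each pair of P1's strategies column-by-column:
  A vs B: [7 vs 2, 3 vs 1, 2 vs 3] → A does not strictly dominate B (column Z: 2 ≤ 3)
  A vs C: [7 vs 1, 3 vs 4, 2 vs 7] → A does not strictly dominate C (column Y: 3 ≤ 4)
  B vs A: [2 vs 7, 1 vs 3, 3 vs 2] → B does not strictly dominate A (column X: 2 ≤ 7)
  B vs C: [2 vs 1, 1 vs 4, 3 vs 7] → B does not strictly dominate C (column Y: 1 ≤ 4)
  C vs A: [1 vs 7, 4 vs 3, 7 vs 2] → C does not strictly dominate A (column X: 1 ≤ 7)
  C vs B: [1 vs 2, 4 vs 1, 7 vs 3] → C does not strictly dominate B (column X: 1 ≤ 2)
No single strategy strictly dominates all others → no strictly dominant strategy.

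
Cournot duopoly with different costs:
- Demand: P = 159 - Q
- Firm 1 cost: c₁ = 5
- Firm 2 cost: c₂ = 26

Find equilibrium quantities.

q₁* = 58.33, q₂* = 37.33

Work:
Reaction: q₁ = (159 - 5 - q₂)/2
Reaction: q₂ = (159 - 26 - q₁)/2
Solve simultaneously:
q₁* = (159 - 2×5 + 26)/3 = 58.33
q₂* = (159 - 2×26 + 5)/3 = 37.33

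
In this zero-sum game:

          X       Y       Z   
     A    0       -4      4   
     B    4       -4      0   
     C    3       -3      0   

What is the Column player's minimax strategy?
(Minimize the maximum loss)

Column should play Y, value = -3

Work:
Column player minimizes Row's maximum payoff:
Column X: max payoff to Row = 4
Column Y: max payoff to Row = -3
Column Z: max payoff to Row = 4
Minimum is -3, achieved by column Y.
Minimax strategy: Y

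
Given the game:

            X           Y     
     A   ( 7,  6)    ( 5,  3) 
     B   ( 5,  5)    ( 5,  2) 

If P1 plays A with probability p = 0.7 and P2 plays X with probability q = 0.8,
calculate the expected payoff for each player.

E[P1] = 6.12, E[P2] = 5.1

Work:
E[P1] = p·q·π₁(A,X) + p·(1-q)·π₁(A,Y) + (1-p)·q·π₁(B,X) + (1-p)·(1-q)·π₁(B,Y)
= 0.7·0.8·7 + 0.7·0.2·5 + 0.3·0.8·5 + 0.3·0.2·5
= 6.12

E[P2] = 5.1 (similar calculation)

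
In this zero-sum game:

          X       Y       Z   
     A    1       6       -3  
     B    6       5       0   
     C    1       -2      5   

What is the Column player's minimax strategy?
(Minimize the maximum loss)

Column should play Z, value = 5

Work:
Column player minimizes Row's maximum payoff:
Column X: max payoff to Row = 6
Column Y: max payoff to Row = 6
Column Z: max payoff to Row = 5
Minimum is 5, achieved by column Z.
Minimax strategy: Z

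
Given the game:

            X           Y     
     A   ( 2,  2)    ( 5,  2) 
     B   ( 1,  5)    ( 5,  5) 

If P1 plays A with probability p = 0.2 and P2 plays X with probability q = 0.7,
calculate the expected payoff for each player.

E[P1] = 2.34, E[P2] = 4.4

Work:
E[P1] = p·q·π₁(A,X) + p·(1-q)·π₁(A,Y) + (1-p)·q·π₁(B,X) + (1-p)·(1-q)·π₁(B,Y)
= 0.2·0.7·2 + 0.2·0.3·5 + 0.8·0.7·1 + 0.8·0.3·5
= 2.34

E[P2] = 4.4 (similar calculation)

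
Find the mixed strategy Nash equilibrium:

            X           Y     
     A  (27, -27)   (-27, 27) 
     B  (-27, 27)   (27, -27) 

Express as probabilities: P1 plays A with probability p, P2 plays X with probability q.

p = 0.5, q = 0.5

Work:
Find probabilities that make opponent indifferent:
P2 chooses q to make P1 indifferent between A and B
P1 chooses p to make P2 indifferent between X and Y
Mixed NE: P1 plays (A: 0.5, B: 0.5), P2 plays (X: 0.5, Y: 0.5)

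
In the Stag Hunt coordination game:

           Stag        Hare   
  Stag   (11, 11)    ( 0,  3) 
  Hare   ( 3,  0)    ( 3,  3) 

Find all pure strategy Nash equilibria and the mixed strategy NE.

Pure NE: (Stag, Stag) and (Hare, Hare); Mixed NE: p = 0.2727, q = 0.2727

Work:
Check pure NE:
(Stag, Stag): (11, 11) - no unilateral deviation beneficial
(Hare, Hare): (3, 3) - no unilateral deviation beneficial
Mixed NE: P1 plays Stag with p = 0.2727, P2 plays Stag with q = 0.2727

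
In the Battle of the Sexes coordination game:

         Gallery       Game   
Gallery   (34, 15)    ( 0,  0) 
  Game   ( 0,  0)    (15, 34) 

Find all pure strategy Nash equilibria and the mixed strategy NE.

Pure NE: (Gallery, Gallery) and (Game, Game); Mixed NE: p = 0.6939, q = 0.3061

Work:
Check pure NE:
(Gallery, Gallery): (34, 15) - no unilateral deviation beneficial
(Game, Game): (15, 34) - no unilateral deviation beneficial
Mixed NE: P1 plays Gallery with p = 0.6939, P2 plays Gallery with q = 0.3061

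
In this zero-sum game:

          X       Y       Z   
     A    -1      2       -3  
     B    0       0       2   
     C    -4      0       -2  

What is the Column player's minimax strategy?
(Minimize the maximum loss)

Column should play X, value = 0

Work:
Column player minimizes Row's maximum payoff:
Column X: max payoff to Row = 0
Column Y: max payoff to Row = 2
Column Z: max payoff to Row = 2
Minimum is 0, achieved by column X.
Minimax strategy: X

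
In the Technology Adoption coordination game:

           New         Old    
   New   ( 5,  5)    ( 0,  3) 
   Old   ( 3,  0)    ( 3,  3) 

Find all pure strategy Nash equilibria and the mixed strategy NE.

Pure NE: (New, New) and (Old, Old); Mixed NE: p = 0.6, q = 0.6

Work:
Check pure NE:
(New, New): (5, 5) - no unilateral deviation beneficial
(Old, Old): (3, 3) - no unilateral deviation beneficial
Mixed NE: P1 plays New with p = 0.6, P2 plays New with q = 0.6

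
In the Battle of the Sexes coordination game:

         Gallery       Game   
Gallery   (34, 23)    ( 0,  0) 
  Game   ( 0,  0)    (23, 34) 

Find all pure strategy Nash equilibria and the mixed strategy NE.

Pure NE: (Gallery, Gallery) and (Game, Game); Mixed NE: p = 0.5965, q = 0.4035

Work:
Check pure NE:
(Gallery, Gallery): (34, 23) - no unilateral deviation beneficial
(Game, Game): (23, 34) - no unilateral deviation beneficial
Mixed NE: P1 plays Gallery with p = 0.5965, P2 plays Gallery with q = 0.4035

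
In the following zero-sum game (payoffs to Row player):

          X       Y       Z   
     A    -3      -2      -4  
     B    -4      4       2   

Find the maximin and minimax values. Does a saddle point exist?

Maximin = -4, Minimax = -3, Saddle: False

Work:
Row minimums: [-4, -4] → maximin = -4
Column maximums: [-3, 4, 2] → minimax = -3
No saddle point (maximin ≠ minimax). Mixed strategy needed.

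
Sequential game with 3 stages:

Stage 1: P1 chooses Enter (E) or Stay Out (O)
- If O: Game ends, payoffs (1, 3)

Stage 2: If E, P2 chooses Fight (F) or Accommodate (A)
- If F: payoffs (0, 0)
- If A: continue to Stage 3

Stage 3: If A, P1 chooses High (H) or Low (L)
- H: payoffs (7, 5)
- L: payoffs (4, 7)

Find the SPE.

SPE: (E, A, H); Outcome (7, 5)

Work:
Stage 3: P1 chooses H (7 vs 4)
Stage 2: P2: F->0, A->5 (anticipating H). Choose A
Stage 1: P1: O->1, E->7 (anticipating A, H). Choose E
SPE path: E -> A -> H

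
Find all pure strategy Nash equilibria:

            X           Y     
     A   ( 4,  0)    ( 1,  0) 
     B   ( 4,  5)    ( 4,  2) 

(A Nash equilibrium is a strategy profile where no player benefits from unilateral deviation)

Nash equilibrium: (A, X), (B, X)

Work:
Best responses:
  P1 vs X: payoffs [4, 4] → best response A/B (payoff 4)
  P1 vs Y: payoffs [1, 4] → best response B (payoff 4)
  P2 vs A: payoffs [0, 0] → best response X/Y (payoff 0)
  P2 vs B: payoffs [5, 2] → best response X (payoff 5)
Mutual best responses: (A,X), (B,X) → Nash equilibria.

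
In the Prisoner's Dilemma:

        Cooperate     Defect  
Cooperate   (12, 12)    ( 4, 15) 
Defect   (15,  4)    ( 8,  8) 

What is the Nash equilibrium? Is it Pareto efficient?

(Defect, Defect) is NE; not Pareto efficient

Work:
Defect dominates Cooperate for both players:
If P2 cooperates: Defect (15) > Cooperate (12)
If P2 defects: Defect (8) > Cooperate (4)
NE: (Defect, Defect) with payoff (8, 8)
But (Cooperate, Cooperate) = (12, 12) Pareto dominates (8, 8)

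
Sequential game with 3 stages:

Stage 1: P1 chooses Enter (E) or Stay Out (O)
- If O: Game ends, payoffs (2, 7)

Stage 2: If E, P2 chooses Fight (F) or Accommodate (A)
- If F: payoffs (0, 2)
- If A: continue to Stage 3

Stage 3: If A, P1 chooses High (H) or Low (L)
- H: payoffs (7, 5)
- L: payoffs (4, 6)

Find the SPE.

SPE: (E, A, H); Outcome (7, 5)

Work:
Stage 3: P1 chooses H (7 vs 4)
Stage 2: P2: F->2, A->5 (anticipating H). Choose A
Stage 1: P1: O->2, E->7 (anticipating A, H). Choose E
SPE path: E -> A -> H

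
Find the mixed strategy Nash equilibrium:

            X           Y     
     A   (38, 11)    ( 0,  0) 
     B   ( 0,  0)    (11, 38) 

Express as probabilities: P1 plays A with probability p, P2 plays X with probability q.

p = 0.7755, q = 0.2245

Work:
Find probabilities that make opponent indifferent:
P2 chooses q to make P1 indifferent between A and B
P1 chooses p to make P2 indifferent between X and Y
Mixed NE: P1 plays (A: 0.7755, B: 0.2245), P2 plays (X: 0.2245, Y: 0.7755)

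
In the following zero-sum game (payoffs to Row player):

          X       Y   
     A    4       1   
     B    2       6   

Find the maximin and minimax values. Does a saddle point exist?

Maximin = 2, Minimax = 4, Saddle: False

Work:
Row minimums: [1, 2] → maximin = 2
Column maximums: [4, 6] → minimax = 4
No saddle point (maximin ≠ minimax). Mixed strategy needed.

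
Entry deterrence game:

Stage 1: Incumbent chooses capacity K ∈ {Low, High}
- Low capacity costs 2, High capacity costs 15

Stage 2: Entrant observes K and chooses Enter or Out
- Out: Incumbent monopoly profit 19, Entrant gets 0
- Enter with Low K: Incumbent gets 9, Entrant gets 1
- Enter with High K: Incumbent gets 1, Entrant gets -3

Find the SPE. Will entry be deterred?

SPE: (Low, Enter|Low, Out|High); Entry not deterred. Incumbent net profit = 7, Entrant gets 1

Work:
After Low K: Entrant enters (1 > 0)
After High K: Entrant stays out (-3 < 0)
Incumbent: Low → 9−2=7, High → 19−15=4
Incumbent chooses Low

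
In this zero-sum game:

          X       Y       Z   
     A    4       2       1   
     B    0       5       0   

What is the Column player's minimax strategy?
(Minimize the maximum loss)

Column should play Z, value = 1

Work:
Column player minimizes Row's maximum payoff:
Column X: max payoff to Row = 4
Column Y: max payoff to Row = 5
Column Z: max payoff to Row = 1
Minimum is 1, achieved by column Z.
Minimax strategy: Z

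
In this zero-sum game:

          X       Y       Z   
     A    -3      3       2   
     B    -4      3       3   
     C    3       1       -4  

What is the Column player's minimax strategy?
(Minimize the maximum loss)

Column should play X or Y or Z (all achieve the minimum), value = 3

Work:
Column player minimizes Row's maximum payoff:
Column X: max payoff to Row = 3
Column Y: max payoff to Row = 3
Column Z: max payoff to Row = 3
Minimum is 3, achieved by columns X, Y, Z (tied).
Each of X or Y or Z is a minimax strategy.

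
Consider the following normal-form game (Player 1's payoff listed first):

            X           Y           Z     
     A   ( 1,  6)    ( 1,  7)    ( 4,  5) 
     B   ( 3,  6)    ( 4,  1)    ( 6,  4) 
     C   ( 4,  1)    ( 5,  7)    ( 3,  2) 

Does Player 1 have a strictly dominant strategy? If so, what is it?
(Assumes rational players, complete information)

No strictly dominant strategy exists for Player 1

Work:
A strategy strictly dominates another if it gives a strictly higher payoff against every opponent action. Compare each pair of P1's strategies column-by-column:
  A vs B: [1 vs 3, 1 vs 4, 4 vs 6] → A does not strictly dominate B (column X: 1 ≤ 3)
  A vs C: [1 vs 4, 1 vs 5, 4 vs 3] → A does not strictly dominate C (column X: 1 ≤ 4)
  B vs A: [3 vs 1, 4 vs 1, 6 vs 4] → B strictly dominates A
  B vs C: [3 vs 4, 4 vs 5, 6 vs 3] → B does not strictly dominate C (column X: 3 ≤ 4)
  C vs A: [4 vs 1, 5 vs 1, 3 vs 4] → C does not strictly dominate A (column Z: 3 ≤ 4)
  C vs B: [4 vs 3, 5 vs 4, 3 vs 6] → C does not strictly dominate B (column Z: 3 ≤ 6)
No single strategy strictly dominates all others → no strictly dominant strategy.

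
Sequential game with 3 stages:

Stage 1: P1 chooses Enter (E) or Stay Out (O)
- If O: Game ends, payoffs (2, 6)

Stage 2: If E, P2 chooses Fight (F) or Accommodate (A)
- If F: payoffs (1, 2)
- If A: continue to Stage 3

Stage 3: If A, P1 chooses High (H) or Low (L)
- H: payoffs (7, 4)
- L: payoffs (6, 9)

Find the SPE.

SPE: (E, A, H); Outcome (7, 4)

Work:
Stage 3: P1 chooses H (7 vs 6)
Stage 2: P2: F->2, A->4 (anticipating H). Choose A
Stage 1: P1: O->2, E->7 (anticipating A, H). Choose E
SPE path: E -> A -> H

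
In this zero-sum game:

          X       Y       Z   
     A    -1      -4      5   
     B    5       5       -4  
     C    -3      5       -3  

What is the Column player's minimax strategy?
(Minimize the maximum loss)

Column should play X or Y or Z (all achieve the minimum), value = 5

Work:
Column player minimizes Row's maximum payoff:
Column X: max payoff to Row = 5
Column Y: max payoff to Row = 5
Column Z: max payoff to Row = 5
Minimum is 5, achieved by columns X, Y, Z (tied).
Each of X or Y or Z is a minimax strategy.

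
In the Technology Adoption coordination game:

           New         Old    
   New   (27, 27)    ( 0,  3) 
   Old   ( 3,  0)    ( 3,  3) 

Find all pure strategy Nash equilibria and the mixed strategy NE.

Pure NE: (New, New) and (Old, Old); Mixed NE: p = 0.1111, q = 0.1111

Work:
Check pure NE:
(New, New): (27, 27) - no unilateral deviation beneficial
(Old, Old): (3, 3) - no unilateral deviation beneficial
Mixed NE: P1 plays New with p = 0.1111, P2 plays New with q = 0.1111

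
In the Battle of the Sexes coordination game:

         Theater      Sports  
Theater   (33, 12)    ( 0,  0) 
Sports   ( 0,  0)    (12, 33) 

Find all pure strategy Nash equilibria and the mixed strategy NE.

Pure NE: (Theater, Theater) and (Sports, Sports); Mixed NE: p = 0.7333, q = 0.2667

Work:
Check pure NE:
(Theater, Theater): (33, 12) - no unilateral deviation beneficial
(Sports, Sports): (12, 33) - no unilateral deviation beneficial
Mixed NE: P1 plays Theater with p = 0.7333, P2 plays Theater with q = 0.2667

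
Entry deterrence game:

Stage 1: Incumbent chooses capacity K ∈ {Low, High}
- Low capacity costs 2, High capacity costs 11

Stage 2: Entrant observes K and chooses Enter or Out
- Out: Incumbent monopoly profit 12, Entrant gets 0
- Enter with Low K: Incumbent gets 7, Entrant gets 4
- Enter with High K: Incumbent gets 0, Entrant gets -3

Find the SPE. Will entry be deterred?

SPE: (Low, Enter|Low, Out|High); Entry not deterred. Incumbent net profit = 5, Entrant gets 4

Work:
After Low K: Entrant enters (4 > 0)
After High K: Entrant stays out (-3 < 0)
Incumbent: Low → 7−2=5, High → 12−11=1
Incumbent chooses Low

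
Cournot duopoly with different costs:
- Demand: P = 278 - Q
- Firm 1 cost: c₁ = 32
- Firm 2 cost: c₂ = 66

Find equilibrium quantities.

q₁* = 93.33, q₂* = 59.33

Work:
Reaction: q₁ = (278 - 32 - q₂)/2
Reaction: q₂ = (278 - 66 - q₁)/2
Solve simultaneously:
q₁* = (278 - 2×32 + 66)/3 = 93.33
q₂* = (278 - 2×66 + 32)/3 = 59.33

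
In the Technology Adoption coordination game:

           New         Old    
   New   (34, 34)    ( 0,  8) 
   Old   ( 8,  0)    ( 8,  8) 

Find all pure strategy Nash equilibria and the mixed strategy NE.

Pure NE: (New, New) and (Old, Old); Mixed NE: p = 0.2353, q = 0.2353

Work:
Check pure NE:
(New, New): (34, 34) - no unilateral deviation beneficial
(Old, Old): (8, 8) - no unilateral deviation beneficial
Mixed NE: P1 plays New with p = 0.2353, P2 plays New with q = 0.2353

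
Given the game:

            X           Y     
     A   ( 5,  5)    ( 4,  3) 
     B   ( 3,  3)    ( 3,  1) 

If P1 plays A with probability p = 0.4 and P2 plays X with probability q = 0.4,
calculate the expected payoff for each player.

E[P1] = 3.56, E[P2] = 2.6

Work:
E[P1] = p·q·π₁(A,X) + p·(1-q)·π₁(A,Y) + (1-p)·q·π₁(B,X) + (1-p)·(1-q)·π₁(B,Y)
= 0.4·0.4·5 + 0.4·0.6·4 + 0.6·0.4·3 + 0.6·0.6·3
= 3.56

E[P2] = 2.6 (similar calculation)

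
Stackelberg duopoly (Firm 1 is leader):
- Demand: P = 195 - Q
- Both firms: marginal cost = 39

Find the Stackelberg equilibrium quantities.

q₁* (leader) = 78.0, q₂* (follower) = 39.0

Work:
Follower's reaction: q₂ = (a - c - q₁)/2
Leader substitutes: π₁ = q₁·(a - q₁ - (a-c-q₁)/2 - c)
FOC: q₁* = (195 - 39)/2 = 78.00
Then: q₂* = (195 - 39 - 78.0)/2 = 39.00
Leader has first-mover advantage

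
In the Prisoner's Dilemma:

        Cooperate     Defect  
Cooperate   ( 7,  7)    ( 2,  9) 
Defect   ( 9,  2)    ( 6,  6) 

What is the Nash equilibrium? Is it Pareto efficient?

(Defect, Defect) is NE; not Pareto efficient

Work:
Defect dominates Cooperate for both players:
If P2 cooperates: Defect (9) > Cooperate (7)
If P2 defects: Defect (6) > Cooperate (2)
NE: (Defect, Defect) with payoff (6, 6)
But (Cooperate, Cooperate) = (7, 7) Pareto dominates (6, 6)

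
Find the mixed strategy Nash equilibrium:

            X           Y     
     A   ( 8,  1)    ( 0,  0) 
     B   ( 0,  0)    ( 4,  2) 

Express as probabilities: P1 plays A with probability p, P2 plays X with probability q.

p = 0.6667, q = 0.3333

Work:
Find probabilities that make opponent indifferent:
P2 chooses q to make P1 indifferent between A and B
P1 chooses p to make P2 indifferent between X and Y
Mixed NE: P1 plays (A: 0.6667, B: 0.3333), P2 plays (X: 0.3333, Y: 0.6667)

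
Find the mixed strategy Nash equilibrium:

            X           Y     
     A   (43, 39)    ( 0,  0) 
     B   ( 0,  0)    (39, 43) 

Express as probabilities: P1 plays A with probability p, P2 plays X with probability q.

p = 0.5244, q = 0.4756

Work:
Find probabilities that make opponent indifferent:
P2 chooses q to make P1 indifferent between A and B
P1 chooses p to make P2 indifferent between X and Y
Mixed NE: P1 plays (A: 0.5244, B: 0.4756), P2 plays (X: 0.4756, Y: 0.5244)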